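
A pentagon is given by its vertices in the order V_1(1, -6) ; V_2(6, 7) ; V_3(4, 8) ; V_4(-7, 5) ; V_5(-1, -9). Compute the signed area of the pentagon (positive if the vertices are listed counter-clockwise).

111

Apply the surveyor's formula: 2A = Σ (x_i·y_{i+1} − x_{i+1}·y_i), indices taken mod 5.
V_1→V_2: (1)(7) − (6)(-6) = 43
V_2→V_3: (6)(8) − (4)(7) = 20
V_3→V_4: (4)(5) − (-7)(8) = 76
V_4→V_5: (-7)(-9) − (-1)(5) = 68
V_5→V_1: (-1)(-6) − (1)(-9) = 15
Σ = 222
Signed area = Σ/2 = 111 (positive ⇒ counter-clockwise traversal).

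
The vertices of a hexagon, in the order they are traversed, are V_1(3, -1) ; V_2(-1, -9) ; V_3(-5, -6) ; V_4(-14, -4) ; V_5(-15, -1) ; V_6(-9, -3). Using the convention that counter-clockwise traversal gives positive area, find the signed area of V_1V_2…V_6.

-61.5

Apply the shoelace formula: 2A = Σ (x_i·y_{i+1} − x_{i+1}·y_i), indices taken mod 6.
Σ = (-28) + (-39) + (-64) + (-46) + (36) + (18) = -123
Signed area = Σ/2 = -61.5 (negative ⇒ clockwise traversal).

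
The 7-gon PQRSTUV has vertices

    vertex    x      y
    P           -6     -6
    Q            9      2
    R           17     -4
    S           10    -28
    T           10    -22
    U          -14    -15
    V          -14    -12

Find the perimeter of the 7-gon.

96

|PQ| = √((15)² + (8)²) = √289 = 17
|QR| = √((8)² + (-6)²) = √100 = 10
|RS| = √((-7)² + (-24)²) = √625 = 25
|ST| = √((0)² + (6)²) = √36 = 6
|TU| = √((-24)² + (7)²) = √625 = 25
|UV| = √((0)² + (3)²) = √9 = 3
|VP| = √((8)² + (6)²) = √100 = 10
Perimeter = 17 + 10 + 25 + 6 + 25 + 3 + 10 = 96.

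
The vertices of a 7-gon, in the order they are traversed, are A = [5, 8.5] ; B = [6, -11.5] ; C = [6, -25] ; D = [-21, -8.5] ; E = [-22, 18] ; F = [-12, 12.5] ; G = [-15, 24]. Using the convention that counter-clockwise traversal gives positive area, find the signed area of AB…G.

Cross-terms: -108.5, -81, -576, -565, -59, -100.5, -247.5  ⇒  Σ = -1737.5
Signed area = Σ/2 = -868.75 (negative ⇒ clockwise traversal).

-868.75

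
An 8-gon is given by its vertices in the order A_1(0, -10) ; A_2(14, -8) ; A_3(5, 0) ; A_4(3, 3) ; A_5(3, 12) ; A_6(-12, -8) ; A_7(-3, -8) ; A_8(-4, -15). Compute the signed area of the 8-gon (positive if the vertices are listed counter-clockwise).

Apply the shoelace (surveyor's) formula: 2A = Σ (x_i·y_{i+1} − x_{i+1}·y_i), indices taken mod 8.
Σ = (140) + (40) + (15) + (27) + (120) + (72) + (13) + (40) = 467
Signed area = Σ/2 = 233.5 (positive ⇒ counter-clockwise traversal).

233.5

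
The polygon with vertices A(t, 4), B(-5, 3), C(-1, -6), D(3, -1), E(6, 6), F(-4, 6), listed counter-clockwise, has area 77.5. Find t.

-5

The doubled signed area Σ (x_i y_{i+1} − x_{i+1} y_i) is linear in t.
With t=0 it equals 140; the coefficient of t is -3 (from the two edges through A).
So -3·t + 140 = 2·77.5 = 155 ⇒ t = -5.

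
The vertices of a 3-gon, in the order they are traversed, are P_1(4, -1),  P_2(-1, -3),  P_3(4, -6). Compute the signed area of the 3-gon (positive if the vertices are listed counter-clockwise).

12.5

P_1→P_2: (4)(-3) − (-1)(-1) = -13
P_2→P_3: (-1)(-6) − (4)(-3) = 18
P_3→P_1: (4)(-1) − (4)(-6) = 20
Σ = 25
Signed area = Σ/2 = 12.5 (positive ⇒ counter-clockwise traversal).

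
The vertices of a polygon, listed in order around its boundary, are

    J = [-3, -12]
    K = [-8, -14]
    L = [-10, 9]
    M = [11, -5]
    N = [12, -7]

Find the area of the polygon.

Σ = (-54) + (-212) + (-49) + (-17) + (-165) = -497
Area = |Σ|/2 = 248.5.

248.5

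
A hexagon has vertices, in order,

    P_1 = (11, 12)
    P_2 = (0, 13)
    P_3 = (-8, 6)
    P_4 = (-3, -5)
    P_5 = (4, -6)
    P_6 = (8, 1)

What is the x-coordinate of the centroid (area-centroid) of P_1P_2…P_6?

119/72

Apply the shoelace formula. First the cross-terms c_i = x_i·y_{i+1} − x_{i+1}·y_i:
  143, 104, 58, 38, 52, 85  ⇒  2A = 480, A = 240.
Then Σ (x_i + x_{i+1})·c_i = 2380, so x̄ = 2380 / (6·240) = 119/72.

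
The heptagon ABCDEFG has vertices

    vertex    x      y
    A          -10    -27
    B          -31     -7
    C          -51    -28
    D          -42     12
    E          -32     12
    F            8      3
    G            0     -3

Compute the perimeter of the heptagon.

|AB| = √((-21)² + (20)²) = √841 = 29
|BC| = √((-20)² + (-21)²) = √841 = 29
|CD| = √((9)² + (40)²) = √1681 = 41
|DE| = √((10)² + (0)²) = √100 = 10
|EF| = √((40)² + (-9)²) = √1681 = 41
|FG| = √((-8)² + (-6)²) = √100 = 10
|GA| = √((-10)² + (-24)²) = √676 = 26
Perimeter = 29 + 29 + 41 + 10 + 41 + 10 + 26 = 186.

186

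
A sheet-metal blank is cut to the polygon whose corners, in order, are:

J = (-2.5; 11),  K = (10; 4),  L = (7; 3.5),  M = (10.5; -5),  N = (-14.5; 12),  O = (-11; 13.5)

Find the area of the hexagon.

141.125

Apply the surveyor's formula: 2A = Σ (x_i·y_{i+1} − x_{i+1}·y_i), indices taken mod 6.
J→K: (-2.5)(4) − (10)(11) = -120
K→L: (10)(3.5) − (7)(4) = 7
L→M: (7)(-5) − (10.5)(3.5) = -71.75
M→N: (10.5)(12) − (-14.5)(-5) = 53.5
N→O: (-14.5)(13.5) − (-11)(12) = -63.75
O→J: (-11)(11) − (-2.5)(13.5) = -87.25
Σ = -282.25
Area = |Σ|/2 = 141.125.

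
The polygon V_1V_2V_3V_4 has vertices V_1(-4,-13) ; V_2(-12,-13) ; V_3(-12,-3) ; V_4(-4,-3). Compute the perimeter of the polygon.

36

|V_1V_2| = √((-8)² + (0)²) = √64 = 8
|V_2V_3| = √((0)² + (10)²) = √100 = 10
|V_3V_4| = √((8)² + (0)²) = √64 = 8
|V_4V_1| = √((0)² + (-10)²) = √100 = 10
Perimeter = 8 + 10 + 8 + 10 = 36.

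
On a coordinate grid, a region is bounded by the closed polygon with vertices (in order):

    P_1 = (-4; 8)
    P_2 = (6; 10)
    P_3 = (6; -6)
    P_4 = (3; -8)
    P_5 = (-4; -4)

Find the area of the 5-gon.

153

Apply the shoelace (surveyor's) formula: 2A = Σ (x_i·y_{i+1} − x_{i+1}·y_i), indices taken mod 5.
Σ = (-88) + (-96) + (-30) + (-44) + (-48) = -306
Area = |Σ|/2 = 153.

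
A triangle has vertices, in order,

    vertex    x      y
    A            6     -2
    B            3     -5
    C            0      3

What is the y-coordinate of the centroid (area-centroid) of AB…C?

Apply the shoelace formula. First the cross-terms c_i = x_i·y_{i+1} − x_{i+1}·y_i:
  -24, 9, -18  ⇒  2A = -33, A = -16.5.
Then Σ (y_i + y_{i+1})·c_i = 132, so ȳ = 132 / (6·(-16.5)) = -4/3.

-4/3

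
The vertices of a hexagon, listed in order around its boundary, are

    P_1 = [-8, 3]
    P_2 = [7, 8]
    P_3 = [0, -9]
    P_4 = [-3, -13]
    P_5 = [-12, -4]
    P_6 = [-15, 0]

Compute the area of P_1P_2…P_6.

Apply the shoelace (surveyor's) formula: 2A = Σ (x_i·y_{i+1} − x_{i+1}·y_i), indices taken mod 6.
Cross-terms: -85, -63, -27, -144, -60, -45  ⇒  Σ = -424
Area = |Σ|/2 = 212.

212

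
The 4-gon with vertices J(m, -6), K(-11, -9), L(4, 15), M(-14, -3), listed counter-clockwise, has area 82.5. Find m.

The doubled signed area Σ (x_i y_{i+1} − x_{i+1} y_i) is linear in m.
With m=0 it equals 87; the coefficient of m is -6 (from the two edges through J).
So -6·m + 87 = 2·82.5 = 165 ⇒ m = -13.

-13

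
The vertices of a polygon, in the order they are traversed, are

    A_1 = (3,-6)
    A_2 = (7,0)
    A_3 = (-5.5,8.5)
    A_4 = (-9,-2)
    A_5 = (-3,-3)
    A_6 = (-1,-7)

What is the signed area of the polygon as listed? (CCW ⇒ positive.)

Apply the shoelace formula: 2A = Σ (x_i·y_{i+1} − x_{i+1}·y_i), indices taken mod 6.
A_1→A_2: (3)(0) − (7)(-6) = 42
A_2→A_3: (7)(8.5) − (-5.5)(0) = 59.5
A_3→A_4: (-5.5)(-2) − (-9)(8.5) = 87.5
A_4→A_5: (-9)(-3) − (-3)(-2) = 21
A_5→A_6: (-3)(-7) − (-1)(-3) = 18
A_6→A_1: (-1)(-6) − (3)(-7) = 27
Σ = 255
Signed area = Σ/2 = 127.5 (positive ⇒ counter-clockwise traversal).

127.5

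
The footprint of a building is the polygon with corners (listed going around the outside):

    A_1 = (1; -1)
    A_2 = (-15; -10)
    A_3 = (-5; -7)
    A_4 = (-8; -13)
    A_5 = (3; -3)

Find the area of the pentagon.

Σ = (-25) + (55) + (9) + (63) + (0) = 102
Area = |Σ|/2 = 51.

51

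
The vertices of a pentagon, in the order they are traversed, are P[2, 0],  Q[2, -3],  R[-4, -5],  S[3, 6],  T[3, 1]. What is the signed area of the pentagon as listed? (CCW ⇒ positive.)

-27

Σ = (-6) + (-22) + (-9) + (-15) + (-2) = -54
Signed area = Σ/2 = -27 (negative ⇒ clockwise traversal).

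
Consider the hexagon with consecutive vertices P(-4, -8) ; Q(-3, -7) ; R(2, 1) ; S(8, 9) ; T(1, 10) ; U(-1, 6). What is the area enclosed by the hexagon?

72

Σ = (4) + (11) + (10) + (71) + (16) + (32) = 144
Area = |Σ|/2 = 72.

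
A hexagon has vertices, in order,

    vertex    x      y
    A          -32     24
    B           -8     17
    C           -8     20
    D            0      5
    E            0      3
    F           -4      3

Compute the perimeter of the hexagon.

|AB| = √((24)² + (-7)²) = √625 = 25
|BC| = √((0)² + (3)²) = √9 = 3
|CD| = √((8)² + (-15)²) = √289 = 17
|DE| = √((0)² + (-2)²) = √4 = 2
|EF| = √((-4)² + (0)²) = √16 = 4
|FA| = √((-28)² + (21)²) = √1225 = 35
Perimeter = 25 + 3 + 17 + 2 + 4 + 35 = 86.

86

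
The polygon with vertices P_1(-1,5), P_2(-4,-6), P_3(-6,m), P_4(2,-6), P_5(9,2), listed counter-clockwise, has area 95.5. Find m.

-10

The doubled signed area Σ (x_i y_{i+1} − x_{i+1} y_i) is linear in m.
With m=0 it equals 131; the coefficient of m is -6 (from the two edges through P_3).
So -6·m + 131 = 2·95.5 = 191 ⇒ m = -10.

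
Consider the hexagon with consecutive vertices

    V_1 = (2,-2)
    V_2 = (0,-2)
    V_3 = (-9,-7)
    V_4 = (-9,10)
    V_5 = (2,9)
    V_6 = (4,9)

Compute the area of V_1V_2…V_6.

Σ = (-4) + (-18) + (-153) + (-101) + (-18) + (-26) = -320
Area = |Σ|/2 = 160.

160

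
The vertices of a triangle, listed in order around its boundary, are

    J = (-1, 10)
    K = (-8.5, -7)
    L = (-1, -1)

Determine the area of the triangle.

41.25

Cross-terms: 92, 1.5, -11  ⇒  Σ = 82.5
Area = |Σ|/2 = 41.25.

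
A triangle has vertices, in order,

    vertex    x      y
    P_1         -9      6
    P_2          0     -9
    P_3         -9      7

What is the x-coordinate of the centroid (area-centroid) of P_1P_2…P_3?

-6

Apply Gauss's area formula. First the cross-terms c_i = x_i·y_{i+1} − x_{i+1}·y_i:
  81, -81, 9  ⇒  2A = 9, A = 4.5.
Then Σ (x_i + x_{i+1})·c_i = -162, so x̄ = -162 / (6·4.5) = -6.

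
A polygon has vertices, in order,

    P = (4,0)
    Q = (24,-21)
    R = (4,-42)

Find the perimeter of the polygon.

|PQ| = √((20)² + (-21)²) = √841 = 29
|QR| = √((-20)² + (-21)²) = √841 = 29
|RP| = √((0)² + (42)²) = √1764 = 42
Perimeter = 29 + 29 + 42 = 100.

100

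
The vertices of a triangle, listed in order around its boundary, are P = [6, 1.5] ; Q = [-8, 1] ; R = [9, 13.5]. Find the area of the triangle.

83.25

Σ = (18) + (-117) + (-67.5) = -166.5
Area = |Σ|/2 = 83.25.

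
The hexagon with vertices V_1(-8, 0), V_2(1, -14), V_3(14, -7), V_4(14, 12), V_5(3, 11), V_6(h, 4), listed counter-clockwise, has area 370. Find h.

Write out the shoelace sum; only the two edges meeting at V_6 involve h:
2·Area = [(3·4 − h·11) + (h·0 − (-8)·4)] + 685
       = -11·h + 729 = 740
⇒ h = -1.

-1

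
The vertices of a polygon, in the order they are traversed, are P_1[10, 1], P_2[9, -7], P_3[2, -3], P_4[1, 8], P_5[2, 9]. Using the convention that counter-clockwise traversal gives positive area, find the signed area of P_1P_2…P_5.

P_1→P_2: (10)(-7) − (9)(1) = -79
P_2→P_3: (9)(-3) − (2)(-7) = -13
P_3→P_4: (2)(8) − (1)(-3) = 19
P_4→P_5: (1)(9) − (2)(8) = -7
P_5→P_1: (2)(1) − (10)(9) = -88
Σ = -168
Signed area = Σ/2 = -84 (negative ⇒ clockwise traversal).

-84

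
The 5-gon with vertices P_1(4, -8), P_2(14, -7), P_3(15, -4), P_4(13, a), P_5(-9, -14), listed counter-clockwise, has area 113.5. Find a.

The doubled signed area Σ (x_i y_{i+1} − x_{i+1} y_i) is linear in a.
With a=0 it equals 131; the coefficient of a is 24 (from the two edges through P_4).
So 24·a + 131 = 2·113.5 = 227 ⇒ a = 4.

4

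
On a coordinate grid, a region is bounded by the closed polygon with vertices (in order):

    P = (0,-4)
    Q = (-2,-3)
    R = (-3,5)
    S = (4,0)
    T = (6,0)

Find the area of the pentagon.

Apply the shoelace (surveyor's) formula: 2A = Σ (x_i·y_{i+1} − x_{i+1}·y_i), indices taken mod 5.
Σ = (-8) + (-19) + (-20) + (0) + (-24) = -71
Area = |Σ|/2 = 35.5.

35.5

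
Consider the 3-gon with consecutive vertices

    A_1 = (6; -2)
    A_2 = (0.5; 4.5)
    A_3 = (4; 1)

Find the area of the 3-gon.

A_1→A_2: (6)(4.5) − (0.5)(-2) = 28
A_2→A_3: (0.5)(1) − (4)(4.5) = -17.5
A_3→A_1: (4)(-2) − (6)(1) = -14
Σ = -3.5
Area = |Σ|/2 = 1.75.

1.75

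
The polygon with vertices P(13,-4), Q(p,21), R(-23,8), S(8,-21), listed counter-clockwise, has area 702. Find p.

-1

Write out the shoelace sum; only the two edges meeting at Q involve p:
2·Area = [(13·21 − p·(-4)) + (p·8 − (-23)·21)] + 660
       = 12·p + 1416 = 1404
⇒ p = -1.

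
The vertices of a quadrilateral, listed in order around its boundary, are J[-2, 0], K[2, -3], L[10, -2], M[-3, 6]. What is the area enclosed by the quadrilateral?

49

Cross-terms: 6, 26, 54, 12  ⇒  Σ = 98
Area = |Σ|/2 = 49.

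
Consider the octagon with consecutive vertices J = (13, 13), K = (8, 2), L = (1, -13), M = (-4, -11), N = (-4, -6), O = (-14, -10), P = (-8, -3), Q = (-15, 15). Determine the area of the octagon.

452

Apply Gauss's area formula: 2A = Σ (x_i·y_{i+1} − x_{i+1}·y_i), indices taken mod 8.
Σ = (-78) + (-106) + (-63) + (-20) + (-44) + (-38) + (-165) + (-390) = -904
Area = |Σ|/2 = 452.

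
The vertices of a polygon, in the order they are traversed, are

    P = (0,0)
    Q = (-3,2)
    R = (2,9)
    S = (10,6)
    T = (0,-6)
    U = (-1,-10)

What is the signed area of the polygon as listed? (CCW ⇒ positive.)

-87.5

Apply Gauss's area formula: 2A = Σ (x_i·y_{i+1} − x_{i+1}·y_i), indices taken mod 6.
Σ = (0) + (-31) + (-78) + (-60) + (-6) + (0) = -175
Signed area = Σ/2 = -87.5 (negative ⇒ clockwise traversal).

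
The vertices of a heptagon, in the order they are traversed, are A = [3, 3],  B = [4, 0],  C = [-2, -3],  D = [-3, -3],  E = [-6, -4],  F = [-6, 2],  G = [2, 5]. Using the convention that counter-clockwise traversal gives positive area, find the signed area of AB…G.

-56

Apply Gauss's area formula: 2A = Σ (x_i·y_{i+1} − x_{i+1}·y_i), indices taken mod 7.
Σ = (-12) + (-12) + (-3) + (-6) + (-36) + (-34) + (-9) = -112
Signed area = Σ/2 = -56 (negative ⇒ clockwise traversal).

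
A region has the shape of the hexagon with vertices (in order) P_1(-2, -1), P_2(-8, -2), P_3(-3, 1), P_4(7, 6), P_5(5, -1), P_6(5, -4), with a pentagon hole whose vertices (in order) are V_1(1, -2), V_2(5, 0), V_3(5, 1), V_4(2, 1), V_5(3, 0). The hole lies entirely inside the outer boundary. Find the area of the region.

Outer boundary:
P_1→P_2: (-2)(-2) − (-8)(-1) = -4
P_2→P_3: (-8)(1) − (-3)(-2) = -14
P_3→P_4: (-3)(6) − (7)(1) = -25
P_4→P_5: (7)(-1) − (5)(6) = -37
P_5→P_6: (5)(-4) − (5)(-1) = -15
P_6→P_1: (5)(-1) − (-2)(-4) = -13
Σ = -108
Area = |Σ|/2 = 54.
Hole:
Apply Gauss's area formula: 2A = Σ (x_i·y_{i+1} − x_{i+1}·y_i), indices taken mod 5.
Σ = (10) + (5) + (3) + (-3) + (-6) = 9
Area = |Σ|/2 = 4.5.
Net area = 54 − 4.5 = 49.5.

49.5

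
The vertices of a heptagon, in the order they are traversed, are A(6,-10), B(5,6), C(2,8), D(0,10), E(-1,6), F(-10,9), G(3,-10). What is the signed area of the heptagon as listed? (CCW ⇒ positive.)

149

Apply Gauss's area formula: 2A = Σ (x_i·y_{i+1} − x_{i+1}·y_i), indices taken mod 7.
Σ = (86) + (28) + (20) + (10) + (51) + (73) + (30) = 298
Signed area = Σ/2 = 149 (positive ⇒ counter-clockwise traversal).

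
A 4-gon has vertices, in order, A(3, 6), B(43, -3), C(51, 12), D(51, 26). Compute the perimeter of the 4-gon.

124

|AB| = √((40)² + (-9)²) = √1681 = 41
|BC| = √((8)² + (15)²) = √289 = 17
|CD| = √((0)² + (14)²) = √196 = 14
|DA| = √((-48)² + (-20)²) = √2704 = 52
Perimeter = 41 + 17 + 14 + 52 = 124.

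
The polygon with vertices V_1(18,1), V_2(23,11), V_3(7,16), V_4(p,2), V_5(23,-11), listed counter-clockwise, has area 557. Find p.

-17

The doubled signed area Σ (x_i y_{i+1} − x_{i+1} y_i) is linear in p.
With p=0 it equals 655; the coefficient of p is -27 (from the two edges through V_4).
So -27·p + 655 = 2·557 = 1114 ⇒ p = -17.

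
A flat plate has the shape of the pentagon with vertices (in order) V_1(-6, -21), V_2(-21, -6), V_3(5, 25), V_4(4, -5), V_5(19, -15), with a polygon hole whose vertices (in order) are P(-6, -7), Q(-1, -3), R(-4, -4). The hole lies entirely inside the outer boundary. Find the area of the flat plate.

736

Outer boundary:
Σ = (-405) + (-495) + (-125) + (35) + (-489) = -1479
Area = |Σ|/2 = 739.5.
Hole:
Σ = (11) + (-8) + (4) = 7
Area = |Σ|/2 = 3.5.
Net area = 739.5 − 3.5 = 736.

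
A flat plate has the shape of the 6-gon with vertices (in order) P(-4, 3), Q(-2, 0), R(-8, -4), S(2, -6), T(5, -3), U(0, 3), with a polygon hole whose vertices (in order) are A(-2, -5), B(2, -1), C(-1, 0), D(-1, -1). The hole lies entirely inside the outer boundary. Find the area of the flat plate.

Outer boundary:
Apply Gauss's area formula: 2A = Σ (x_i·y_{i+1} − x_{i+1}·y_i), indices taken mod 6.
Σ = (6) + (8) + (56) + (24) + (15) + (12) = 121
Area = |Σ|/2 = 60.5.
Hole:
Cross-terms: 12, -1, 1, 3  ⇒  Σ = 15
Area = |Σ|/2 = 7.5.
Net area = 60.5 − 7.5 = 53.

53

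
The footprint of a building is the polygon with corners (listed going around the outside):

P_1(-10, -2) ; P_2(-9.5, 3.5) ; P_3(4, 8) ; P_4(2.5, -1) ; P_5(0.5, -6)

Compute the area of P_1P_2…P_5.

121.75

Apply the shoelace (surveyor's) formula: 2A = Σ (x_i·y_{i+1} − x_{i+1}·y_i), indices taken mod 5.
Cross-terms: -54, -90, -24, -14.5, -61  ⇒  Σ = -243.5
Area = |Σ|/2 = 121.75.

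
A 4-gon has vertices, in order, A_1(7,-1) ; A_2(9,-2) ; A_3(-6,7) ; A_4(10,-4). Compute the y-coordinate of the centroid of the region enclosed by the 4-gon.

Apply the shoelace (surveyor's) formula. First the cross-terms c_i = x_i·y_{i+1} − x_{i+1}·y_i:
  -5, 51, -46, 18  ⇒  2A = 18, A = 9.
Then Σ (y_i + y_{i+1})·c_i = 42, so ȳ = 42 / (6·9) = 7/9.

7/9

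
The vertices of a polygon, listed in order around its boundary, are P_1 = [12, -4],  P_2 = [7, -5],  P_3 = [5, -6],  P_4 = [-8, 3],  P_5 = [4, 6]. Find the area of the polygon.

Apply the surveyor's formula: 2A = Σ (x_i·y_{i+1} − x_{i+1}·y_i), indices taken mod 5.
P_1→P_2: (12)(-5) − (7)(-4) = -32
P_2→P_3: (7)(-6) − (5)(-5) = -17
P_3→P_4: (5)(3) − (-8)(-6) = -33
P_4→P_5: (-8)(6) − (4)(3) = -60
P_5→P_1: (4)(-4) − (12)(6) = -88
Σ = -230
Area = |Σ|/2 = 115.

115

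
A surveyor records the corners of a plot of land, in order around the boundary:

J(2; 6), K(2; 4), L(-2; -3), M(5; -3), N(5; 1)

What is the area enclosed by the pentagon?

33.5

Cross-terms: -4, 2, 21, 20, 28  ⇒  Σ = 67
Area = |Σ|/2 = 33.5.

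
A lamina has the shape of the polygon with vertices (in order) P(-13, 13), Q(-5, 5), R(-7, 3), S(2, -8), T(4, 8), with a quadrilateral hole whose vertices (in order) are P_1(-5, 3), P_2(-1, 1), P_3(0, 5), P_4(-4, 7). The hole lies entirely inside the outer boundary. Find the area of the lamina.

Outer boundary:
P→Q: (-13)(5) − (-5)(13) = 0
Q→R: (-5)(3) − (-7)(5) = 20
R→S: (-7)(-8) − (2)(3) = 50
S→T: (2)(8) − (4)(-8) = 48
T→P: (4)(13) − (-13)(8) = 156
Σ = 274
Area = |Σ|/2 = 137.
Hole:
Apply the shoelace (surveyor's) formula: 2A = Σ (x_i·y_{i+1} − x_{i+1}·y_i), indices taken mod 4.
Cross-terms: -2, -5, 20, 23  ⇒  Σ = 36
Area = |Σ|/2 = 18.
Net area = 137 − 18 = 119.

119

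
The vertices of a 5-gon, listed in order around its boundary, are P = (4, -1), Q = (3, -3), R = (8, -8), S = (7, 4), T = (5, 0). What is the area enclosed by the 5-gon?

P→Q: (4)(-3) − (3)(-1) = -9
Q→R: (3)(-8) − (8)(-3) = 0
R→S: (8)(4) − (7)(-8) = 88
S→T: (7)(0) − (5)(4) = -20
T→P: (5)(-1) − (4)(0) = -5
Σ = 54
Area = |Σ|/2 = 27.

27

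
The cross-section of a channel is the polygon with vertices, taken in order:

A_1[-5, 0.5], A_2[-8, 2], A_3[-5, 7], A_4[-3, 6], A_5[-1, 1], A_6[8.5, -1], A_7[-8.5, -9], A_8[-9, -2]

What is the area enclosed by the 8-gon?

Σ = (-6) + (-46) + (-9) + (3) + (-7.5) + (-85) + (-64) + (-14.5) = -229
Area = |Σ|/2 = 114.5.

114.5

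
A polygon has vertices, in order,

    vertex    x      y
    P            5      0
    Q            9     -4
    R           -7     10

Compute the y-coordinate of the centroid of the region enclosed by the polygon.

2

Apply the shoelace (surveyor's) formula. First the cross-terms c_i = x_i·y_{i+1} − x_{i+1}·y_i:
  -20, 62, -50  ⇒  2A = -8, A = -4.
Then Σ (y_i + y_{i+1})·c_i = -48, so ȳ = -48 / (6·(-4)) = 2.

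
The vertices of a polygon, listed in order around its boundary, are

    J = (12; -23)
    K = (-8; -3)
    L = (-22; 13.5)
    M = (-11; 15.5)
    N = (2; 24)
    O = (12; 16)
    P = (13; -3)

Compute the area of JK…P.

822.25

Apply the shoelace (surveyor's) formula: 2A = Σ (x_i·y_{i+1} − x_{i+1}·y_i), indices taken mod 7.
J→K: (12)(-3) − (-8)(-23) = -220
K→L: (-8)(13.5) − (-22)(-3) = -174
L→M: (-22)(15.5) − (-11)(13.5) = -192.5
M→N: (-11)(24) − (2)(15.5) = -295
N→O: (2)(16) − (12)(24) = -256
O→P: (12)(-3) − (13)(16) = -244
P→J: (13)(-23) − (12)(-3) = -263
Σ = -1644.5
Area = |Σ|/2 = 822.25.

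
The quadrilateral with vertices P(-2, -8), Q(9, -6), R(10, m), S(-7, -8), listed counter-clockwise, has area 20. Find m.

The doubled signed area Σ (x_i y_{i+1} − x_{i+1} y_i) is linear in m.
With m=0 it equals 104; the coefficient of m is 16 (from the two edges through R).
So 16·m + 104 = 2·20 = 40 ⇒ m = -4.

-4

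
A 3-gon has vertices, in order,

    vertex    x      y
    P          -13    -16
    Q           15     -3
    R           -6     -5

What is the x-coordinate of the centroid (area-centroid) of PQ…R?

-4/3

Apply the surveyor's formula. First the cross-terms c_i = x_i·y_{i+1} − x_{i+1}·y_i:
  279, -93, 31  ⇒  2A = 217, A = 108.5.
Then Σ (x_i + x_{i+1})·c_i = -868, so x̄ = -868 / (6·108.5) = -4/3.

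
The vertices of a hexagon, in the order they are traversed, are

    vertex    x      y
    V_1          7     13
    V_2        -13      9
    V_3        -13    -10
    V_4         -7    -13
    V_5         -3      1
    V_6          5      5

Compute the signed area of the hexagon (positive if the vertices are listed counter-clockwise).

Apply Gauss's area formula: 2A = Σ (x_i·y_{i+1} − x_{i+1}·y_i), indices taken mod 6.
Cross-terms: 232, 247, 99, -46, -20, 30  ⇒  Σ = 542
Signed area = Σ/2 = 271 (positive ⇒ counter-clockwise traversal).

271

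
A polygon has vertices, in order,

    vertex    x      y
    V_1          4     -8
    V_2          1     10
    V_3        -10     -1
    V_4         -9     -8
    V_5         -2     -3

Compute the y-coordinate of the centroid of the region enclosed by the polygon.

-27/257

Apply the shoelace formula. First the cross-terms c_i = x_i·y_{i+1} − x_{i+1}·y_i:
  48, 99, 71, 11, 28  ⇒  2A = 257, A = 128.5.
Then Σ (y_i + y_{i+1})·c_i = -81, so ȳ = -81 / (6·128.5) = -27/257.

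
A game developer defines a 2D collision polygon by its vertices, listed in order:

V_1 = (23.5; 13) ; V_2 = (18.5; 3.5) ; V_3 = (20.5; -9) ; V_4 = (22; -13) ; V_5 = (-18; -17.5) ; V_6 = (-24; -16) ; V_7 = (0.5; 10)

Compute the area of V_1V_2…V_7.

Apply the shoelace formula: 2A = Σ (x_i·y_{i+1} − x_{i+1}·y_i), indices taken mod 7.
V_1→V_2: (23.5)(3.5) − (18.5)(13) = -158.25
V_2→V_3: (18.5)(-9) − (20.5)(3.5) = -238.25
V_3→V_4: (20.5)(-13) − (22)(-9) = -68.5
V_4→V_5: (22)(-17.5) − (-18)(-13) = -619
V_5→V_6: (-18)(-16) − (-24)(-17.5) = -132
V_6→V_7: (-24)(10) − (0.5)(-16) = -232
V_7→V_1: (0.5)(13) − (23.5)(10) = -228.5
Σ = -1676.5
Area = |Σ|/2 = 838.25.

838.25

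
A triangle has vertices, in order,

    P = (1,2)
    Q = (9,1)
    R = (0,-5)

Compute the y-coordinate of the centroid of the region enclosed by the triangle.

-2/3

Apply the shoelace (surveyor's) formula. First the cross-terms c_i = x_i·y_{i+1} − x_{i+1}·y_i:
  -17, -45, 5  ⇒  2A = -57, A = -28.5.
Then Σ (y_i + y_{i+1})·c_i = 114, so ȳ = 114 / (6·(-28.5)) = -2/3.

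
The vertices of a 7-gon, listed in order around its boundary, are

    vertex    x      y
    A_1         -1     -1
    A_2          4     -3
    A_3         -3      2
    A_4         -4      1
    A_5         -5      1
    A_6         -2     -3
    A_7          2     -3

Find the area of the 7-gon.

Σ = (7) + (-1) + (5) + (1) + (17) + (12) + (-5) = 36
Area = |Σ|/2 = 18.

18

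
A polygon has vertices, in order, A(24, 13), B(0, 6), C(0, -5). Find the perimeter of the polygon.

66

|AB| = √((-24)² + (-7)²) = √625 = 25
|BC| = √((0)² + (-11)²) = √121 = 11
|CA| = √((24)² + (18)²) = √900 = 30
Perimeter = 25 + 11 + 30 = 66.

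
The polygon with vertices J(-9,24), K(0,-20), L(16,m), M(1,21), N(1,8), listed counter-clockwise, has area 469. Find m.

The doubled signed area Σ (x_i y_{i+1} − x_{i+1} y_i) is linear in m.
With m=0 it equals 919; the coefficient of m is -1 (from the two edges through L).
So -1·m + 919 = 2·469 = 938 ⇒ m = -19.

-19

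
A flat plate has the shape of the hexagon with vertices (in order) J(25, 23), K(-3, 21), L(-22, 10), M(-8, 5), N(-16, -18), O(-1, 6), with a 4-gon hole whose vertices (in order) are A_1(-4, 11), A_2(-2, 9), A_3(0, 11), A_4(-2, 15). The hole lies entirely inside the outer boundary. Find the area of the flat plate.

Outer boundary:
Apply the shoelace (surveyor's) formula: 2A = Σ (x_i·y_{i+1} − x_{i+1}·y_i), indices taken mod 6.
J→K: (25)(21) − (-3)(23) = 594
K→L: (-3)(10) − (-22)(21) = 432
L→M: (-22)(5) − (-8)(10) = -30
M→N: (-8)(-18) − (-16)(5) = 224
N→O: (-16)(6) − (-1)(-18) = -114
O→J: (-1)(23) − (25)(6) = -173
Σ = 933
Area = |Σ|/2 = 466.5.
Hole:
Σ = (-14) + (-22) + (22) + (38) = 24
Area = |Σ|/2 = 12.
Net area = 466.5 − 12 = 454.5.

454.5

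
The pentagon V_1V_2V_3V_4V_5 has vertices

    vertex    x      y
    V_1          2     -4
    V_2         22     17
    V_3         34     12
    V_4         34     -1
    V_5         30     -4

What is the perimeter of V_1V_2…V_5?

88

|V_1V_2| = √((20)² + (21)²) = √841 = 29
|V_2V_3| = √((12)² + (-5)²) = √169 = 13
|V_3V_4| = √((0)² + (-13)²) = √169 = 13
|V_4V_5| = √((-4)² + (-3)²) = √25 = 5
|V_5V_1| = √((-28)² + (0)²) = √784 = 28
Perimeter = 29 + 13 + 13 + 5 + 28 = 88.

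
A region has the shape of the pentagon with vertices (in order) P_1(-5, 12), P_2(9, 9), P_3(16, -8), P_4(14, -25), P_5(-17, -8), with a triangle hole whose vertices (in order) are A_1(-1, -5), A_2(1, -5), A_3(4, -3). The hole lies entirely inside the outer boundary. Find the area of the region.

Outer boundary:
Apply the surveyor's formula: 2A = Σ (x_i·y_{i+1} − x_{i+1}·y_i), indices taken mod 5.
P_1→P_2: (-5)(9) − (9)(12) = -153
P_2→P_3: (9)(-8) − (16)(9) = -216
P_3→P_4: (16)(-25) − (14)(-8) = -288
P_4→P_5: (14)(-8) − (-17)(-25) = -537
P_5→P_1: (-17)(12) − (-5)(-8) = -244
Σ = -1438
Area = |Σ|/2 = 719.
Hole:
Cross-terms: 10, 17, -23  ⇒  Σ = 4
Area = |Σ|/2 = 2.
Net area = 719 − 2 = 717.

717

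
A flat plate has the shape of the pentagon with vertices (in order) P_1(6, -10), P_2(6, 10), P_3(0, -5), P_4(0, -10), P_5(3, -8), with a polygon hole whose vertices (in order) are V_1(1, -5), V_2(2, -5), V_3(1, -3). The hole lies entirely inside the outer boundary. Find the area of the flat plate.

68

Outer boundary:
Apply the surveyor's formula: 2A = Σ (x_i·y_{i+1} − x_{i+1}·y_i), indices taken mod 5.
P_1→P_2: (6)(10) − (6)(-10) = 120
P_2→P_3: (6)(-5) − (0)(10) = -30
P_3→P_4: (0)(-10) − (0)(-5) = 0
P_4→P_5: (0)(-8) − (3)(-10) = 30
P_5→P_1: (3)(-10) − (6)(-8) = 18
Σ = 138
Area = |Σ|/2 = 69.
Hole:
Apply the shoelace (surveyor's) formula: 2A = Σ (x_i·y_{i+1} − x_{i+1}·y_i), indices taken mod 3.
V_1→V_2: (1)(-5) − (2)(-5) = 5
V_2→V_3: (2)(-3) − (1)(-5) = -1
V_3→V_1: (1)(-5) − (1)(-3) = -2
Σ = 2
Area = |Σ|/2 = 1.
Net area = 69 − 1 = 68.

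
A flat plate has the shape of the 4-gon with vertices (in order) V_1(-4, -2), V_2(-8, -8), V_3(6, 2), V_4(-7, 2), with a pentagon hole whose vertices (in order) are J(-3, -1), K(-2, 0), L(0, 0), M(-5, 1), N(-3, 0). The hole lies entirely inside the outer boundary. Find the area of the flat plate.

46

Outer boundary:
Apply the shoelace (surveyor's) formula: 2A = Σ (x_i·y_{i+1} − x_{i+1}·y_i), indices taken mod 4.
Σ = (16) + (32) + (26) + (22) = 96
Area = |Σ|/2 = 48.
Hole:
Σ = (-2) + (0) + (0) + (3) + (3) = 4
Area = |Σ|/2 = 2.
Net area = 48 − 2 = 46.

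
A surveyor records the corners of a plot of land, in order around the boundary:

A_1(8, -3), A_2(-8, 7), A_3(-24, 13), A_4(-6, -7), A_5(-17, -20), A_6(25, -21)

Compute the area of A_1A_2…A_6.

646.5

Apply the surveyor's formula: 2A = Σ (x_i·y_{i+1} − x_{i+1}·y_i), indices taken mod 6.
Cross-terms: 32, 64, 246, 1, 857, 93  ⇒  Σ = 1293
Area = |Σ|/2 = 646.5.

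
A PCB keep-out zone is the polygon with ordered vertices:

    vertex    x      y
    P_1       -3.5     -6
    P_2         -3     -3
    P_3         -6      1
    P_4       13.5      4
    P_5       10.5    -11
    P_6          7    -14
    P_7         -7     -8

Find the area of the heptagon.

233.25

Apply Gauss's area formula: 2A = Σ (x_i·y_{i+1} − x_{i+1}·y_i), indices taken mod 7.
P_1→P_2: (-3.5)(-3) − (-3)(-6) = -7.5
P_2→P_3: (-3)(1) − (-6)(-3) = -21
P_3→P_4: (-6)(4) − (13.5)(1) = -37.5
P_4→P_5: (13.5)(-11) − (10.5)(4) = -190.5
P_5→P_6: (10.5)(-14) − (7)(-11) = -70
P_6→P_7: (7)(-8) − (-7)(-14) = -154
P_7→P_1: (-7)(-6) − (-3.5)(-8) = 14
Σ = -466.5
Area = |Σ|/2 = 233.25.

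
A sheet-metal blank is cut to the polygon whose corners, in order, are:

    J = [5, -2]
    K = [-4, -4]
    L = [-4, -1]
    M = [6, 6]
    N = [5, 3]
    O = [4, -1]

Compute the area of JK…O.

Apply the shoelace formula: 2A = Σ (x_i·y_{i+1} − x_{i+1}·y_i), indices taken mod 6.
Σ = (-28) + (-12) + (-18) + (-12) + (-17) + (-3) = -90
Area = |Σ|/2 = 45.

45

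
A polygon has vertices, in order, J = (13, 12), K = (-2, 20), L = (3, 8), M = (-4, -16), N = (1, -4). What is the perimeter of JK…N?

88

|JK| = √((-15)² + (8)²) = √289 = 17
|KL| = √((5)² + (-12)²) = √169 = 13
|LM| = √((-7)² + (-24)²) = √625 = 25
|MN| = √((5)² + (12)²) = √169 = 13
|NJ| = √((12)² + (16)²) = √400 = 20
Perimeter = 17 + 13 + 25 + 13 + 20 = 88.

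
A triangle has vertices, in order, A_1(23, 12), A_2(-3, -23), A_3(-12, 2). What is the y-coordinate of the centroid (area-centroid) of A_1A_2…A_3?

-3

Apply the shoelace formula. First the cross-terms c_i = x_i·y_{i+1} − x_{i+1}·y_i:
  -493, -282, -190  ⇒  2A = -965, A = -482.5.
Then Σ (y_i + y_{i+1})·c_i = 8685, so ȳ = 8685 / (6·(-482.5)) = -3.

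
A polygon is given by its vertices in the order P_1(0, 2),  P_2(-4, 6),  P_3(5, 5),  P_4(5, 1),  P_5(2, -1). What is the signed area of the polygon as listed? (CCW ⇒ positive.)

-32.5

Apply the shoelace formula: 2A = Σ (x_i·y_{i+1} − x_{i+1}·y_i), indices taken mod 5.
P_1→P_2: (0)(6) − (-4)(2) = 8
P_2→P_3: (-4)(5) − (5)(6) = -50
P_3→P_4: (5)(1) − (5)(5) = -20
P_4→P_5: (5)(-1) − (2)(1) = -7
P_5→P_1: (2)(2) − (0)(-1) = 4
Σ = -65
Signed area = Σ/2 = -32.5 (negative ⇒ clockwise traversal).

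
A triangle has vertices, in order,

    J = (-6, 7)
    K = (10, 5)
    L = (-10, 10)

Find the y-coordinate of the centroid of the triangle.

Apply the shoelace formula. First the cross-terms c_i = x_i·y_{i+1} − x_{i+1}·y_i:
  -100, 150, -10  ⇒  2A = 40, A = 20.
Then Σ (y_i + y_{i+1})·c_i = 880, so ȳ = 880 / (6·20) = 22/3.

22/3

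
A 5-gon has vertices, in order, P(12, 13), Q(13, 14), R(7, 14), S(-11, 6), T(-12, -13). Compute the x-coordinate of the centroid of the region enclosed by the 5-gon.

-679/247

Apply the shoelace (surveyor's) formula. First the cross-terms c_i = x_i·y_{i+1} − x_{i+1}·y_i:
  -1, 84, 196, 215, 0  ⇒  2A = 494, A = 247.
Then Σ (x_i + x_{i+1})·c_i = -4074, so x̄ = -4074 / (6·247) = -679/247.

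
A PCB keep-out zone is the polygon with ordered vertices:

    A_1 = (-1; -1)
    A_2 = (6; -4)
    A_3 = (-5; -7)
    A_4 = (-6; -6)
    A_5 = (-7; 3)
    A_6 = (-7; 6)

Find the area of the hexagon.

Apply the shoelace formula: 2A = Σ (x_i·y_{i+1} − x_{i+1}·y_i), indices taken mod 6.
Σ = (10) + (-62) + (-12) + (-60) + (-21) + (13) = -132
Area = |Σ|/2 = 66.

66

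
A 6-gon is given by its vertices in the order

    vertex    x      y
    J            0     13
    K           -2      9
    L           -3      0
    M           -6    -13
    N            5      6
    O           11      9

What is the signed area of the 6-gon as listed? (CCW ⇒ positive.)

121.5

Apply Gauss's area formula: 2A = Σ (x_i·y_{i+1} − x_{i+1}·y_i), indices taken mod 6.
J→K: (0)(9) − (-2)(13) = 26
K→L: (-2)(0) − (-3)(9) = 27
L→M: (-3)(-13) − (-6)(0) = 39
M→N: (-6)(6) − (5)(-13) = 29
N→O: (5)(9) − (11)(6) = -21
O→J: (11)(13) − (0)(9) = 143
Σ = 243
Signed area = Σ/2 = 121.5 (positive ⇒ counter-clockwise traversal).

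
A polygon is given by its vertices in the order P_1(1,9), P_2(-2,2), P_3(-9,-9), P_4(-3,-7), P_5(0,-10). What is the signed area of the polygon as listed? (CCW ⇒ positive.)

P_1→P_2: (1)(2) − (-2)(9) = 20
P_2→P_3: (-2)(-9) − (-9)(2) = 36
P_3→P_4: (-9)(-7) − (-3)(-9) = 36
P_4→P_5: (-3)(-10) − (0)(-7) = 30
P_5→P_1: (0)(9) − (1)(-10) = 10
Σ = 132
Signed area = Σ/2 = 66 (positive ⇒ counter-clockwise traversal).

66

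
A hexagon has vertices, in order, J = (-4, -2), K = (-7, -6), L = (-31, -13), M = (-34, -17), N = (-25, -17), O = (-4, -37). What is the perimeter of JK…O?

|JK| = √((-3)² + (-4)²) = √25 = 5
|KL| = √((-24)² + (-7)²) = √625 = 25
|LM| = √((-3)² + (-4)²) = √25 = 5
|MN| = √((9)² + (0)²) = √81 = 9
|NO| = √((21)² + (-20)²) = √841 = 29
|OJ| = √((0)² + (35)²) = √1225 = 35
Perimeter = 5 + 25 + 5 + 9 + 29 + 35 = 108.

108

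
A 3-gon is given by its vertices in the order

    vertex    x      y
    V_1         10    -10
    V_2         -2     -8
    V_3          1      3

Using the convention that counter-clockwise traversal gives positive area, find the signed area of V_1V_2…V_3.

Apply the shoelace formula: 2A = Σ (x_i·y_{i+1} − x_{i+1}·y_i), indices taken mod 3.
Σ = (-100) + (2) + (-40) = -138
Signed area = Σ/2 = -69 (negative ⇒ clockwise traversal).

-69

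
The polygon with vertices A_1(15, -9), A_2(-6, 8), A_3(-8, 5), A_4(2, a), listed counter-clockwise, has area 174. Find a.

The doubled signed area Σ (x_i y_{i+1} − x_{i+1} y_i) is linear in a.
With a=0 it equals 72; the coefficient of a is -23 (from the two edges through A_4).
So -23·a + 72 = 2·174 = 348 ⇒ a = -12.

-12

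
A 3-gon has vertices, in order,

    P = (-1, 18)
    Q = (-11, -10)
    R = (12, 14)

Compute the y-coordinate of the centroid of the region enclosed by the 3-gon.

22/3

Apply the surveyor's formula. First the cross-terms c_i = x_i·y_{i+1} − x_{i+1}·y_i:
  208, -34, 230  ⇒  2A = 404, A = 202.
Then Σ (y_i + y_{i+1})·c_i = 8888, so ȳ = 8888 / (6·202) = 22/3.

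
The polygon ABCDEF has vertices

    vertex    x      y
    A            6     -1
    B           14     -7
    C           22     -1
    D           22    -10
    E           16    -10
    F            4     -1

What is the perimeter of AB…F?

|AB| = √((8)² + (-6)²) = √100 = 10
|BC| = √((8)² + (6)²) = √100 = 10
|CD| = √((0)² + (-9)²) = √81 = 9
|DE| = √((-6)² + (0)²) = √36 = 6
|EF| = √((-12)² + (9)²) = √225 = 15
|FA| = √((2)² + (0)²) = √4 = 2
Perimeter = 10 + 10 + 9 + 6 + 15 + 2 = 52.

52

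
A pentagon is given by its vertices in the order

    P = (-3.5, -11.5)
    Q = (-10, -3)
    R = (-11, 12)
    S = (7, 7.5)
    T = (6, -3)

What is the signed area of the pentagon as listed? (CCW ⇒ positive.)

Σ = (-104.5) + (-153) + (-166.5) + (-66) + (-79.5) = -569.5
Signed area = Σ/2 = -284.75 (negative ⇒ clockwise traversal).

-284.75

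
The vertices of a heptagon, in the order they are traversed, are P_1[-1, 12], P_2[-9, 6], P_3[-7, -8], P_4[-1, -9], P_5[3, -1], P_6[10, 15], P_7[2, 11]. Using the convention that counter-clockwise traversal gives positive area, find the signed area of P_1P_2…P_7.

234.5

Apply the shoelace formula: 2A = Σ (x_i·y_{i+1} − x_{i+1}·y_i), indices taken mod 7.
P_1→P_2: (-1)(6) − (-9)(12) = 102
P_2→P_3: (-9)(-8) − (-7)(6) = 114
P_3→P_4: (-7)(-9) − (-1)(-8) = 55
P_4→P_5: (-1)(-1) − (3)(-9) = 28
P_5→P_6: (3)(15) − (10)(-1) = 55
P_6→P_7: (10)(11) − (2)(15) = 80
P_7→P_1: (2)(12) − (-1)(11) = 35
Σ = 469
Signed area = Σ/2 = 234.5 (positive ⇒ counter-clockwise traversal).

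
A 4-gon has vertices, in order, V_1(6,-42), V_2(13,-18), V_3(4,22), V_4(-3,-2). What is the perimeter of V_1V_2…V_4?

|V_1V_2| = √((7)² + (24)²) = √625 = 25
|V_2V_3| = √((-9)² + (40)²) = √1681 = 41
|V_3V_4| = √((-7)² + (-24)²) = √625 = 25
|V_4V_1| = √((9)² + (-40)²) = √1681 = 41
Perimeter = 25 + 41 + 25 + 41 = 132.

132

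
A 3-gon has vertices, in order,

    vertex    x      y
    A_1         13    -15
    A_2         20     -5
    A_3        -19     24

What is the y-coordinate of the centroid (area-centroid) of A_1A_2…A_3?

Apply the surveyor's formula. First the cross-terms c_i = x_i·y_{i+1} − x_{i+1}·y_i:
  235, 385, -27  ⇒  2A = 593, A = 296.5.
Then Σ (y_i + y_{i+1})·c_i = 2372, so ȳ = 2372 / (6·296.5) = 4/3.

4/3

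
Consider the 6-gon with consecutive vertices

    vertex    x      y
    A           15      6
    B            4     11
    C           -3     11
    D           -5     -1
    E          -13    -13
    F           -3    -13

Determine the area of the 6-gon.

Apply the surveyor's formula: 2A = Σ (x_i·y_{i+1} − x_{i+1}·y_i), indices taken mod 6.
Cross-terms: 141, 77, 58, 52, 130, 177  ⇒  Σ = 635
Area = |Σ|/2 = 317.5.

317.5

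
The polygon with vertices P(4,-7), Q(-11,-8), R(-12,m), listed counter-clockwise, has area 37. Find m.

The doubled signed area Σ (x_i y_{i+1} − x_{i+1} y_i) is linear in m.
With m=0 it equals -121; the coefficient of m is -15 (from the two edges through R).
So -15·m + -121 = 2·37 = 74 ⇒ m = -13.

-13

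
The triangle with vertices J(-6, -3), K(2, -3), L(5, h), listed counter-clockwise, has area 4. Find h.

-2

Write out the shoelace sum; only the two edges meeting at L involve h:
2·Area = [(2·h − 5·(-3)) + (5·(-3) − (-6)·h)] + 24
       = 8·h + 24 = 8
⇒ h = -2.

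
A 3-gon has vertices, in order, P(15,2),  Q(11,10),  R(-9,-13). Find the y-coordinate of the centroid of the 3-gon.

-1/3

Apply the shoelace formula. First the cross-terms c_i = x_i·y_{i+1} − x_{i+1}·y_i:
  128, -53, 177  ⇒  2A = 252, A = 126.
Then Σ (y_i + y_{i+1})·c_i = -252, so ȳ = -252 / (6·126) = -1/3.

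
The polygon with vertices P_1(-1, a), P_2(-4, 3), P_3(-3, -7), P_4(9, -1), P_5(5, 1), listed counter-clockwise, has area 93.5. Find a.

The doubled signed area Σ (x_i y_{i+1} − x_{i+1} y_i) is linear in a.
With a=0 it equals 115; the coefficient of a is 9 (from the two edges through P_1).
So 9·a + 115 = 2·93.5 = 187 ⇒ a = 8.

8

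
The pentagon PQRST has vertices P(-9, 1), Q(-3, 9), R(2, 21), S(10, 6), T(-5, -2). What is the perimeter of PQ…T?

|PQ| = √((6)² + (8)²) = √100 = 10
|QR| = √((5)² + (12)²) = √169 = 13
|RS| = √((8)² + (-15)²) = √289 = 17
|ST| = √((-15)² + (-8)²) = √289 = 17
|TP| = √((-4)² + (3)²) = √25 = 5
Perimeter = 10 + 13 + 17 + 17 + 5 = 62.

62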